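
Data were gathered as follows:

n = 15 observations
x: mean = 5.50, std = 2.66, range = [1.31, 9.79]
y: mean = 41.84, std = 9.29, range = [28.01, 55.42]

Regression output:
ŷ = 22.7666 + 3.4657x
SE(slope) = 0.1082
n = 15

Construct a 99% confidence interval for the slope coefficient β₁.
The 99% CI for β₁ is (3.1398, 3.7916)

Confidence interval for the slope:

The 99% CI for β₁ is: β̂₁ ± t*(α/2, n-2) × SE(β̂₁)

Step 1: Find critical t-value
- Confidence level = 0.99
- Degrees of freedom = n - 2 = 15 - 2 = 13
- t*(α/2, 13) = 3.0123

Step 2: Calculate margin of error
Margin = 3.0123 × 0.1082 = 0.3259

Step 3: Construct interval
CI = 3.4657 ± 0.3259
CI = (3.1398, 3.7916)

Interpretation: each one-unit increase in x is associated with a change in mean y of between 3.1398 and 3.7916, with 99% confidence.
Since 0 is outside the interval, a two-sided test at α = 0.01 would reject H₀: β₁ = 0.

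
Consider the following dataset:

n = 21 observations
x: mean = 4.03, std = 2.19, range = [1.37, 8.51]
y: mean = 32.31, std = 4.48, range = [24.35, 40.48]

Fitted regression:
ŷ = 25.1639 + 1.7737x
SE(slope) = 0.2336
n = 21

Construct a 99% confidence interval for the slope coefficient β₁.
The 99% CI for β₁ is (1.1054, 2.4420)

Confidence interval for the slope:

The 99% CI for β₁ is: β̂₁ ± t*(α/2, n-2) × SE(β̂₁)

Step 1: Find critical t-value
- Confidence level = 0.99
- Degrees of freedom = n - 2 = 21 - 2 = 19
- t*(α/2, 19) = 2.8609

Step 2: Calculate margin of error
Margin = 2.8609 × 0.2336 = 0.6683

Step 3: Construct interval
CI = 1.7737 ± 0.6683
CI = (1.1054, 2.4420)

Interpretation: each one-unit increase in x is associated with a change in mean y of between 1.1054 and 2.4420, with 99% confidence.
Since 0 is outside the interval, a two-sided test at α = 0.01 would reject H₀: β₁ = 0.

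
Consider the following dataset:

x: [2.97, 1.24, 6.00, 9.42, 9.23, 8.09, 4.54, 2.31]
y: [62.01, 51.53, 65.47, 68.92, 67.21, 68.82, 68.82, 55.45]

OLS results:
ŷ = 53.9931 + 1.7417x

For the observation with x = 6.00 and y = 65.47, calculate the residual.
Residual = 1.0267

The residual is the difference between the actual value and the predicted value:

Residual = y - ŷ

Step 1: Calculate predicted value
ŷ = 53.9931 + 1.7417 × 6.00
ŷ = 64.4433

Step 2: Calculate residual
Residual = 65.47 - 64.4433
Residual = 1.0267

Interpretation: the model underestimates the actual value by 1.0267 at this point (positive residual → observation lies above the fitted line).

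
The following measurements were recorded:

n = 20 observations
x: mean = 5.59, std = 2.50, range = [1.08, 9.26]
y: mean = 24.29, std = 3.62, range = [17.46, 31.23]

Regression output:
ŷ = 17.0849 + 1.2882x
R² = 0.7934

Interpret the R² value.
About 79.34% of the variability in y is accounted for by the regression on x (R² = 0.7934) — a strong linear fit.

R² (coefficient of determination) measures the proportion of variance in y explained by the regression model.

Here R² = 0.7934:
- Explained: 79.34% of the variation in y
- Unexplained (residual): 100% − 79.34% = 20.66%
- Rule of thumb (below 0.3 weak; 0.3 to below 0.7 moderate; 0.7 and above strong) → strong

Equivalently, for simple linear regression R² = r², so |r| = √0.7934 ≈ 0.8907.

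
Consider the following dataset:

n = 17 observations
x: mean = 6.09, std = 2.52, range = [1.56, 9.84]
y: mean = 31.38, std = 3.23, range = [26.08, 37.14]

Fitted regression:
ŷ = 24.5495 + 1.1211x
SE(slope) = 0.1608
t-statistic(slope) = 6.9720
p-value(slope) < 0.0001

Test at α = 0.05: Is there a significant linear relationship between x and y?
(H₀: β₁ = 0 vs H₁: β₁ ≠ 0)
Since p-value < 0.0001 < α = 0.05, reject H₀ — the slope is significantly different from 0.

Hypothesis test for the slope coefficient:

H₀: β₁ = 0 (no linear relationship)
H₁: β₁ ≠ 0 (linear relationship exists)

Test statistic: t = β̂₁ / SE(β̂₁) = 1.1211 / 0.1608 = 6.9720

p < 0.0001: how often a slope estimate this far from 0 (in SE units) would arise by chance if β₁ were truly 0.

Decision rule: reject H₀ if p-value < α.
p-value < 0.0001 < α = 0.05 → reject H₀.

At α = 0.05 the data do provide convincing evidence of a nonzero slope.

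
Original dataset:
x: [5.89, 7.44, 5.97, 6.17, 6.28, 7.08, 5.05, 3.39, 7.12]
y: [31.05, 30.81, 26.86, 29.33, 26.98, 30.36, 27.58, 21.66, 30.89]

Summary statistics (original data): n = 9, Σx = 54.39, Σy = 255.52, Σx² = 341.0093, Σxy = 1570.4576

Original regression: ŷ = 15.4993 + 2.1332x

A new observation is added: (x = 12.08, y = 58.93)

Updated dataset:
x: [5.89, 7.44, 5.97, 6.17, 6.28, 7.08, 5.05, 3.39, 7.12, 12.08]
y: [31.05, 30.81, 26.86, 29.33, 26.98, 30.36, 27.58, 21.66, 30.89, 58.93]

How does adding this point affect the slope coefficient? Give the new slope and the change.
The slope changes from 2.1332 to 4.2604 (change of +2.1272, or +99.7%).

The new point has HIGH LEVERAGE: x = 12.08 is far from the original mean x̄ = 54.39/9 ≈ 6.04 (original range [3.39, 7.44]).

Step 1: Update the sums with the new point (n goes from 9 to 10)
Σx  = 54.39 + 12.08 = 66.47
Σy  = 255.52 + 58.93 = 314.45
Σx² = 341.0093 + 12.08² = 341.0093 + 145.9264 = 486.9357
Σxy = 1570.4576 + 12.08×58.93 = 1570.4576 + 711.8744 = 2282.3320

Step 2: Recompute the slope with b₁ = (nΣxy − ΣxΣy) / (nΣx² − (Σx)²)
Numerator   = 10×2282.3320 − 66.47×314.45 = 22823.3200 − 20901.4915 = 1921.8285
Denominator = 10×486.9357 − 66.47² = 4869.3570 − 4418.2609 = 451.0961
b₁(new) = 1921.8285 / 451.0961 = 4.2604

(Same formula on the original sums: (9×1570.4576 − 54.39×255.52) / (9×341.0093 − 54.39²) = 236.3856 / 110.8116 = 2.1332, matching the given fit.)

Step 3: Change in slope
Δβ₁ = 4.2604 − 2.1332 = +2.1272
Relative change = +2.1272 / 2.1332 × 100% = +99.7%
→ the slope increases when the point is added.

A high-leverage point only changes the slope if it is off the original line; here y = 58.93 is above the original trend, so the slope increases.
In practice: examine leverage (hᵢ) and Cook's distance rather than deleting it automatically; refit with and without it and report both if conclusions differ.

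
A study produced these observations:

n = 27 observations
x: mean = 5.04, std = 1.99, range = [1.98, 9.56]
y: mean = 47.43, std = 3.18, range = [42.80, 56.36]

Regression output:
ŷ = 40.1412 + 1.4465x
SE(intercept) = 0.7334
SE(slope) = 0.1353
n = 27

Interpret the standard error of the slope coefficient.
SE(β̂₁) = 0.1353 is the estimated standard deviation of the slope estimate across repeated samples; relative to β̂₁ = 1.4465 that is 9.4%, a precise estimate.

SE(β̂₁) = 0.1353 says: if we drew many samples of n = 27 from the same population and refit each time, the fitted slopes would scatter with a standard deviation of roughly 0.1353 around the true β₁.

Relative precision:
- SE / |β̂₁| = 0.1353 / 1.4465 = 9.4%
- Rule of thumb (under 20%: precise; 20% to under 50%: moderately precise; 50% or more: imprecise) → precise

Link to the t-test: t = β̂₁ / SE(β̂₁) = 1.4465 / 0.1353 = 10.6911, the statistic for H₀: β₁ = 0.

What drives SE(β̂₁): wider spread of x values → smaller SE.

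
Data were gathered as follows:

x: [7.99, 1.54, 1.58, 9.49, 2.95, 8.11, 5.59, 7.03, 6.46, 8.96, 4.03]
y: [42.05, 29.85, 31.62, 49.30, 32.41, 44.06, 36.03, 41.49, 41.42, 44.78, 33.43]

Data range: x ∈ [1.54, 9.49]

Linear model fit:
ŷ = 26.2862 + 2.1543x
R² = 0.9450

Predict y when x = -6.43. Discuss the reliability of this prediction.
ŷ = 12.4341 (extrapolation — x = -6.43 lies outside [1.54, 9.49], so reliability is low).

Prediction calculation:
ŷ = 26.2862 + 2.1543 × (-6.43)
ŷ = 12.4341

Reliability:
- Data range: x ∈ [1.54, 9.49]
- Prediction point: x = -6.43 is 7.97 units below the observed range → this is EXTRAPOLATION, not interpolation

Why that matters here:
- Real relationships often flatten, saturate, or turn nonlinear at extremes
- The standard error of prediction grows with (x − x̄)², and x = -6.43 is far from x̄ = 5.79

The R² = 0.9450 only validates the fit within [1.54, 9.49]; treat ŷ = 12.4341 with caution.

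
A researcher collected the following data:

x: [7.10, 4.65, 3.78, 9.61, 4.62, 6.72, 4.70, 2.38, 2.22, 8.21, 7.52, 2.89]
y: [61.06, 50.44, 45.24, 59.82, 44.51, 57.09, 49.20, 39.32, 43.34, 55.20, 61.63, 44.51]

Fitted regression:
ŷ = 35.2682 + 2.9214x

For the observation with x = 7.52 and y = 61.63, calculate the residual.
Residual = 4.3929

The residual is the difference between the actual value and the predicted value:

Residual = y - ŷ

Step 1: Calculate predicted value
ŷ = 35.2682 + 2.9214 × 7.52
ŷ = 57.2371

Step 2: Calculate residual
Residual = 61.63 - 57.2371
Residual = 4.3929

Interpretation: the model underestimates the actual value by 4.3929 at this point (positive residual → observation lies above the fitted line).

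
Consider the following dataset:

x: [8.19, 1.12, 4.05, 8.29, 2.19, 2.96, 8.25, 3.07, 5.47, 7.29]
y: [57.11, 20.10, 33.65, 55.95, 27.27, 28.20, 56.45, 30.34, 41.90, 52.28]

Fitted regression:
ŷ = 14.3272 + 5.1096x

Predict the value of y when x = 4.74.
ŷ = 38.5467

x = 4.74 lies inside the observed range [1.12, 8.29], so the fitted equation applies directly:

ŷ = 14.3272 + 5.1096 × 4.74
ŷ = 14.3272 + 24.2195
ŷ = 38.5467

This is the fitted mean response at that x — an individual observation would come with a wider prediction interval.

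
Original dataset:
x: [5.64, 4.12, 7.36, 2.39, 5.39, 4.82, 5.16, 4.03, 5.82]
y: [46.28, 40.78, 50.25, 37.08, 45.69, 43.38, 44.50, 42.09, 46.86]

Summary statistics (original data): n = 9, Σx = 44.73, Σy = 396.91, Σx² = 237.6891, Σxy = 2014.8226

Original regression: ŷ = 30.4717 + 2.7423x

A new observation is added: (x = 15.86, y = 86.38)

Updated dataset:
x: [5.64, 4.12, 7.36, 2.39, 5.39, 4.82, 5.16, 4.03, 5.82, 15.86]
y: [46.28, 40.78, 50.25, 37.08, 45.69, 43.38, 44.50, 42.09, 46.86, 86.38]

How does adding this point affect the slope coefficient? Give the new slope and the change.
Adding the point moves β₁ from 2.7423 to 3.7388, i.e. it increases by 0.9965 (+36.3%).

x = 15.86 lies well outside the original x-range [2.39, 7.36] (x̄ ≈ 4.97), so this observation has high leverage and can move the slope substantially.

Step 1: Update the sums with the new point (n goes from 9 to 10)
Σx  = 44.73 + 15.86 = 60.59
Σy  = 396.91 + 86.38 = 483.29
Σx² = 237.6891 + 15.86² = 237.6891 + 251.5396 = 489.2287
Σxy = 2014.8226 + 15.86×86.38 = 2014.8226 + 1369.9868 = 3384.8094

Step 2: Recompute the slope with b₁ = (nΣxy − ΣxΣy) / (nΣx² − (Σx)²)
Numerator   = 10×3384.8094 − 60.59×483.29 = 33848.0940 − 29282.5411 = 4565.5529
Denominator = 10×489.2287 − 60.59² = 4892.2870 − 3671.1481 = 1221.1389
b₁(new) = 4565.5529 / 1221.1389 = 3.7388

(Same formula on the original sums: (9×2014.8226 − 44.73×396.91) / (9×237.6891 − 44.73²) = 379.6191 / 138.4290 = 2.7423, matching the given fit.)

Step 3: Change in slope
Δβ₁ = 3.7388 − 2.7423 = +0.9965
Relative change = +0.9965 / 2.7423 × 100% = +36.3%
→ the slope increases when the point is added.

Because the point sits above the extension of the original line at a high-leverage x, it tilts the fit up.
In practice: check such a point for data-entry or measurement error.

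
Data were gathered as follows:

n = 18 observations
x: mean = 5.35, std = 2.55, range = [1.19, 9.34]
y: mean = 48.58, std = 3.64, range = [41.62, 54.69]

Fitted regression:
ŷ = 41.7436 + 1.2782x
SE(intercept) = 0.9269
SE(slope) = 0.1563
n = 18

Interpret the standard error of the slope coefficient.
SE(β̂₁) = 0.1563 is the estimated standard deviation of the slope estimate across repeated samples; relative to β̂₁ = 1.2782 that is 12.2%, a precise estimate.

What SE measures:
- The standard error quantifies the sampling variability of the coefficient estimate
- It is the estimated standard deviation of β̂₁ across hypothetical repeated samples of the same size
- Smaller SE → more precise estimate

Relative precision:
- SE / |β̂₁| = 0.1563 / 1.2782 = 12.2%
- Rule of thumb (under 20%: precise; 20% to under 50%: moderately precise; 50% or more: imprecise) → precise

Link to interval estimation: a confidence interval for β₁ is β̂₁ ± t* × 0.1563, so SE sets the half-width per unit of t*.

What drives SE(β̂₁): wider spread of x values → smaller SE; more residual scatter → larger SE.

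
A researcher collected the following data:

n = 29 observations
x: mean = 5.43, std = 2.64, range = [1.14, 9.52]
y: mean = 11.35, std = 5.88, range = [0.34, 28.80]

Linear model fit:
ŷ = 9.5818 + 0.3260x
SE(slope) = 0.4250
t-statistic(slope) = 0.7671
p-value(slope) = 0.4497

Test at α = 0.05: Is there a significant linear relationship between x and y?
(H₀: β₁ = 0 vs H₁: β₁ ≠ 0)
Fail to reject H₀: p-value = 0.4497 ≥ α = 0.05. The linear relationship is not significant at the 5% level.

Hypothesis test for the slope coefficient:

H₀: β₁ = 0 (no linear relationship)
H₁: β₁ ≠ 0 (linear relationship exists)

Test statistic: t = β̂₁ / SE(β̂₁) = 0.3260 / 0.4250 = 0.7671

p = 0.4497: how often a slope estimate this far from 0 (in SE units) would arise by chance if β₁ were truly 0.

Decision rule: reject H₀ if p-value < α.
p-value = 0.4497 ≥ α = 0.05 → fail to reject H₀.

Conclusion: the linear association between x and y is not significant at the 5% level.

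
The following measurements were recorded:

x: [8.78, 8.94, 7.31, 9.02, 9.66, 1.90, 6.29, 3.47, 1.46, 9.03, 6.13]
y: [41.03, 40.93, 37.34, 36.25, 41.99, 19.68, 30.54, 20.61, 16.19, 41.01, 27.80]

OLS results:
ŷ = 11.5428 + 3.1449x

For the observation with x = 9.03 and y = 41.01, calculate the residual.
Residual = 1.0688

The residual is the difference between the actual value and the predicted value:

Residual = y - ŷ

Step 1: Calculate predicted value
ŷ = 11.5428 + 3.1449 × 9.03
ŷ = 39.9412

Step 2: Calculate residual
Residual = 41.01 - 39.9412
Residual = 1.0688

Interpretation: the model underestimates the actual value by 1.0688 at this point (positive residual → observation lies above the fitted line).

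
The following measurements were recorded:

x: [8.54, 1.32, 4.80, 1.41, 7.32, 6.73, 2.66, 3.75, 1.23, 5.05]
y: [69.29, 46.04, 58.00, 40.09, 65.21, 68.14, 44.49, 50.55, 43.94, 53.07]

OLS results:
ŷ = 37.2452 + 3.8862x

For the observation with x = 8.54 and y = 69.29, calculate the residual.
Residual = -1.1433

The residual is the difference between the actual value and the predicted value:

Residual = y - ŷ

Step 1: Calculate predicted value
ŷ = 37.2452 + 3.8862 × 8.54
ŷ = 70.4333

Step 2: Calculate residual
Residual = 69.29 - 70.4333
Residual = -1.1433

The residual is negative, so the observed y = 69.29 sits below the regression line (the line overestimates it by 1.1433).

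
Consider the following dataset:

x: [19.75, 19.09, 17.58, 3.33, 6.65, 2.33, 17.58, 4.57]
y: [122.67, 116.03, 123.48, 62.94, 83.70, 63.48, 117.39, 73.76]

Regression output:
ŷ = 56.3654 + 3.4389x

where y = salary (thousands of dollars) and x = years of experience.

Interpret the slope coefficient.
An increase of one year in experience is associated with a 3.4389 thousand dollars increase in predicted salary.

The slope β₁ = 3.4389 gives the rate at which the fitted salary changes with experience.

Interpretation:
- Experience up by 1 year → predicted salary increases by 3.4389 thousand dollars
- The effect is assumed constant over the observed range of x (linearity)

The intercept β₀ = 56.3654 is the predicted salary when experience = 0; since the smallest observed x is 2.33, this is an extrapolation and mainly anchors the line.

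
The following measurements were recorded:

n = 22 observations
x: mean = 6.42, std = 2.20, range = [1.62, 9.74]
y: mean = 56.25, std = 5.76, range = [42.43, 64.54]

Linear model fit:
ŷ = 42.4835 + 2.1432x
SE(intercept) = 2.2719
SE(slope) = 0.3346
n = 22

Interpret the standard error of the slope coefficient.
The slope 2.1432 is pinned down to within about ±0.3346 (one SE) by these data — relative uncertainty 15.6%, i.e. precise.

SE(β̂₁) = s / √Sxx, where s is the residual standard deviation and Sxx = Σ(x − x̄)². It is the yardstick for how far β̂₁ = 2.1432 could plausibly be from the true slope.

Relative precision:
- SE / |β̂₁| = 0.3346 / 2.1432 = 15.6%
- Rule of thumb (under 20%: precise; 20% to under 50%: moderately precise; 50% or more: imprecise) → precise

Link to the t-test: t = β̂₁ / SE(β̂₁) = 2.1432 / 0.3346 = 6.4053, the statistic for H₀: β₁ = 0.

What drives SE(β̂₁): wider spread of x values → smaller SE; more residual scatter → larger SE; larger n (here n = 22) → smaller SE.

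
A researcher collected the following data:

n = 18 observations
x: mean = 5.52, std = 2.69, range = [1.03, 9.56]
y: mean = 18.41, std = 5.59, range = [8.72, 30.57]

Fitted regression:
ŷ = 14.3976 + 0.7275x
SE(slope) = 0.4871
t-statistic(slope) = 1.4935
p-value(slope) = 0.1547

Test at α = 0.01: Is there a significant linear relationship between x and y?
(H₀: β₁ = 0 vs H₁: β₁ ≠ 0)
p-value = 0.1547 ≥ α = 0.01, so we fail to reject H₀. The relationship is not significant.

Hypothesis test for the slope coefficient:

H₀: β₁ = 0 (no linear relationship)
H₁: β₁ ≠ 0 (linear relationship exists)

Test statistic: t = β̂₁ / SE(β̂₁) = 0.7275 / 0.4871 = 1.4935

The p-value (0.1547) is the probability, under H₀, of a t-statistic at least as extreme as |t| = 1.4935 (two-sided, df = n − 2 = 16).

Decision rule: reject H₀ if p-value < α.
p-value = 0.1547 ≥ α = 0.01 → fail to reject H₀.

At α = 0.01 the data do not provide convincing evidence of a nonzero slope.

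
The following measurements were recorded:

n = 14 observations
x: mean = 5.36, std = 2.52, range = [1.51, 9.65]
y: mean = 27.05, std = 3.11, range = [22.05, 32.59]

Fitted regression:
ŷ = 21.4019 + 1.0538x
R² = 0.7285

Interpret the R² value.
About 72.85% of the variability in y is accounted for by the regression on x (R² = 0.7285) — a strong linear fit.

The coefficient of determination R² is the fraction of the total variation in y that the fitted line accounts for.

Here R² = 0.7285:
- Explained: 72.85% of the variation in y
- Unexplained (residual): 100% − 72.85% = 27.15%
- Rule of thumb (below 0.3 weak; 0.3 to below 0.7 moderate; 0.7 and above strong) → strong

Calculation: R² = 1 − (SS_res / SS_tot), where SS_res is the sum of squared residuals and SS_tot the total sum of squares.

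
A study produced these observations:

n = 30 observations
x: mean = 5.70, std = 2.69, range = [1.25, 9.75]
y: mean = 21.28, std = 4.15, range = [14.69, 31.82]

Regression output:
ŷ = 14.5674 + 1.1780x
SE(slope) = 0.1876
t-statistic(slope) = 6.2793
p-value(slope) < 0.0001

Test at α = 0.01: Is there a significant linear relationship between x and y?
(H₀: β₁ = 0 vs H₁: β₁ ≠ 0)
Reject H₀: p-value < 0.0001 < α = 0.01. The linear relationship is significant at the 1% level.

Hypothesis test for the slope coefficient:

H₀: β₁ = 0 (no linear relationship)
H₁: β₁ ≠ 0 (linear relationship exists)

Test statistic: t = β̂₁ / SE(β̂₁) = 1.1780 / 0.1876 = 6.2793

p < 0.0001: how often a slope estimate this far from 0 (in SE units) would arise by chance if β₁ were truly 0.

Decision rule: reject H₀ if p-value < α.
p-value < 0.0001 < α = 0.01 → reject H₀.

At α = 0.01 the data do provide convincing evidence of a nonzero slope.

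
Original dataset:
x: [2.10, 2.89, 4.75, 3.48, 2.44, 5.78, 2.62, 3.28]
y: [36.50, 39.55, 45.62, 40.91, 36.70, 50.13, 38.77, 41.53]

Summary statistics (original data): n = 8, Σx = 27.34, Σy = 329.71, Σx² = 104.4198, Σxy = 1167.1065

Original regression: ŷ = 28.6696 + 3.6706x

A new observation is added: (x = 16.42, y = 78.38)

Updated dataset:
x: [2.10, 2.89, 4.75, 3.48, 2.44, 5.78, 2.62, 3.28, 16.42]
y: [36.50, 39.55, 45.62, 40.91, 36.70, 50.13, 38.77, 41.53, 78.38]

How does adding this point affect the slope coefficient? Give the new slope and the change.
New slope β₁ = 2.9137 versus 3.6706 before: a change of -0.7569 (-20.6%).

x = 16.42 lies well outside the original x-range [2.10, 5.78] (x̄ ≈ 3.42), so this observation has high leverage and can move the slope substantially.

Step 1: Update the sums with the new point (n goes from 8 to 9)
Σx  = 27.34 + 16.42 = 43.76
Σy  = 329.71 + 78.38 = 408.09
Σx² = 104.4198 + 16.42² = 104.4198 + 269.6164 = 374.0362
Σxy = 1167.1065 + 16.42×78.38 = 1167.1065 + 1286.9996 = 2454.1061

Step 2: Recompute the slope with b₁ = (nΣxy − ΣxΣy) / (nΣx² − (Σx)²)
Numerator   = 9×2454.1061 − 43.76×408.09 = 22086.9549 − 17858.0184 = 4228.9365
Denominator = 9×374.0362 − 43.76² = 3366.3258 − 1914.9376 = 1451.3882
b₁(new) = 4228.9365 / 1451.3882 = 2.9137

(Same formula on the original sums: (8×1167.1065 − 27.34×329.71) / (8×104.4198 − 27.34²) = 322.5806 / 87.8828 = 3.6706, matching the given fit.)

Step 3: Change in slope
Δβ₁ = 2.9137 − 3.6706 = -0.7569
Relative change = -0.7569 / 3.6706 × 100% = -20.6%
→ the slope decreases when the point is added.

Because the point sits below the extension of the original line at a high-leverage x, it tilts the fit down.
In practice: investigate whether it comes from the same population as the rest of the sample; examine leverage (hᵢ) and Cook's distance rather than deleting it automatically.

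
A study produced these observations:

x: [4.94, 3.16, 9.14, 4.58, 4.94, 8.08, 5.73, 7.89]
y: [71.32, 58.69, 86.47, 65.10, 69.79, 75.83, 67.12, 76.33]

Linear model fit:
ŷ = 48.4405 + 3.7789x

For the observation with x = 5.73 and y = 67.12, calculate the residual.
Residual = -2.9736

The residual is the difference between the actual value and the predicted value:

Residual = y - ŷ

Step 1: Calculate predicted value
ŷ = 48.4405 + 3.7789 × 5.73
ŷ = 70.0936

Step 2: Calculate residual
Residual = 67.12 - 70.0936
Residual = -2.9736

The residual is negative, so the observed y = 67.12 sits below the regression line (the line overestimates it by 2.9736).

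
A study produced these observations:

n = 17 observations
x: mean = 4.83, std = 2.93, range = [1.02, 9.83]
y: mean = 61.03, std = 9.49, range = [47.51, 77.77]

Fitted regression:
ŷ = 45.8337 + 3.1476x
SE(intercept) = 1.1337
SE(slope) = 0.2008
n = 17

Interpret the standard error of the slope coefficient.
SE(slope) = 0.2008 measures the uncertainty in the estimated slope. The coefficient is estimated precisely (SE/|β̂₁| = 6.4%).

SE(β̂₁) = 0.2008 says: if we drew many samples of n = 17 from the same population and refit each time, the fitted slopes would scatter with a standard deviation of roughly 0.2008 around the true β₁.

Relative precision:
- SE / |β̂₁| = 0.2008 / 3.1476 = 6.4%
- Rule of thumb (under 20%: precise; 20% to under 50%: moderately precise; 50% or more: imprecise) → precise

Link to the t-test: t = β̂₁ / SE(β̂₁) = 3.1476 / 0.2008 = 15.6753, the statistic for H₀: β₁ = 0.

What drives SE(β̂₁): more residual scatter → larger SE; larger n (here n = 17) → smaller SE.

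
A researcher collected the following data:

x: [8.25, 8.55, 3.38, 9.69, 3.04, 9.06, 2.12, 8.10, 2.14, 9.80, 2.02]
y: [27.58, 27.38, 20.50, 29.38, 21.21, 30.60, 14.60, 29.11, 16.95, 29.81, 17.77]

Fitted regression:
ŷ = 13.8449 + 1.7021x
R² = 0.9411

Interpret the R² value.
About 94.11% of the variability in y is accounted for by the regression on x (R² = 0.9411) — a strong linear fit.

R² (coefficient of determination) measures the proportion of variance in y explained by the regression model.

Here R² = 0.9411:
- Explained: 94.11% of the variation in y
- Unexplained (residual): 100% − 94.11% = 5.89%
- Rule of thumb (below 0.3 weak; 0.3 to below 0.7 moderate; 0.7 and above strong) → strong

Equivalently, for simple linear regression R² = r², so |r| = √0.9411 ≈ 0.9701.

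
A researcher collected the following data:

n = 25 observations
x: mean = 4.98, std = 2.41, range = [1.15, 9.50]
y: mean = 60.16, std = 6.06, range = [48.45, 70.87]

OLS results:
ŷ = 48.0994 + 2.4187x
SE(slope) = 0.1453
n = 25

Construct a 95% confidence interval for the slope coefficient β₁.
The 95% CI for β₁ is (2.1181, 2.7193)

Confidence interval for the slope:

The 95% CI for β₁ is: β̂₁ ± t*(α/2, n-2) × SE(β̂₁)

Step 1: Find critical t-value
- Confidence level = 0.95
- Degrees of freedom = n - 2 = 25 - 2 = 23
- t*(α/2, 23) = 2.0687

Step 2: Calculate margin of error
Margin = 2.0687 × 0.1453 = 0.3006

Step 3: Construct interval
CI = 2.4187 ± 0.3006
CI = (2.1181, 2.7193)

Interpretation: each one-unit increase in x is associated with a change in mean y of between 2.1181 and 2.7193, with 95% confidence.
The interval does not include 0, suggesting a significant linear relationship.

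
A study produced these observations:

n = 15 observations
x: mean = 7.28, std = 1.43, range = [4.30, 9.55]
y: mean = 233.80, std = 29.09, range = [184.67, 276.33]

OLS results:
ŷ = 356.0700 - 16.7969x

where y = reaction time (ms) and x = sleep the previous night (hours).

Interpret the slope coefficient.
For each additional hour of sleep, predicted reaction time decreases by approximately 16.7969 ms.

β₁ = -16.7969 is the change in predicted reaction time (ms) per additional hour of sleep.

Interpretation:
- Sleep up by 1 hour → predicted reaction time decreases by 16.7969 ms
- The effect is assumed constant over the observed range of x (linearity)
- The slope describes association in these data, not necessarily a causal effect

(β₀ = 356.0700 is the fitted value at x = 0 and is not part of the slope interpretation.)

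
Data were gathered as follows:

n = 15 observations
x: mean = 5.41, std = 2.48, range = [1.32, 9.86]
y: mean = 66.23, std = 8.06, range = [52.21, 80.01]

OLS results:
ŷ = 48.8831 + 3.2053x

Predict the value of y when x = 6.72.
ŷ = 70.4227

x = 6.72 lies inside the observed range [1.32, 9.86], so the fitted equation applies directly:

ŷ = 48.8831 + 3.2053 × 6.72
ŷ = 48.8831 + 21.5396
ŷ = 70.4227

This is a point prediction; actual observations scatter around it by roughly the residual standard deviation.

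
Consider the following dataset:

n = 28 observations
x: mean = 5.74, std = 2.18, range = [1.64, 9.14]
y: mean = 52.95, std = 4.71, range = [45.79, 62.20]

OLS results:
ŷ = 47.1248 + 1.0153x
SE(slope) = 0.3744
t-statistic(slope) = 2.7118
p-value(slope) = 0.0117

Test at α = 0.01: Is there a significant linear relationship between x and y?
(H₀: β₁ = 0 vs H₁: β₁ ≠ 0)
Fail to reject H₀: p-value = 0.0117 ≥ α = 0.01. The linear relationship is not significant at the 1% level.

Hypothesis test for the slope coefficient:

H₀: β₁ = 0 (no linear relationship)
H₁: β₁ ≠ 0 (linear relationship exists)

Test statistic: t = β̂₁ / SE(β̂₁) = 1.0153 / 0.3744 = 2.7118

The p-value (0.0117) is the probability, under H₀, of a t-statistic at least as extreme as |t| = 2.7118 (two-sided, df = n − 2 = 26).

Decision rule: reject H₀ if p-value < α.
p-value = 0.0117 ≥ α = 0.01 → fail to reject H₀.

Conclusion: the linear association between x and y is not significant at the 1% level.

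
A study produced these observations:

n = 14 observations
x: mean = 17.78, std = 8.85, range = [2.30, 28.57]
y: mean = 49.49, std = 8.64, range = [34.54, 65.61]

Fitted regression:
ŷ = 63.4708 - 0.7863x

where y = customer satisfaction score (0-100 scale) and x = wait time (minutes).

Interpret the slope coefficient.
On average, satisfaction score is about 0.7863 points lower for every extra minute of wait time.

The slope β₁ = -0.7863 gives the rate at which the fitted satisfaction score changes with wait time.

Interpretation:
- Wait time up by 1 minute → predicted satisfaction score decreases by 0.7863 points
- This is a linear approximation: the same per-unit change is assumed across the whole observed x range

(β₀ = 63.4708 is the fitted value at x = 0 and is not part of the slope interpretation.)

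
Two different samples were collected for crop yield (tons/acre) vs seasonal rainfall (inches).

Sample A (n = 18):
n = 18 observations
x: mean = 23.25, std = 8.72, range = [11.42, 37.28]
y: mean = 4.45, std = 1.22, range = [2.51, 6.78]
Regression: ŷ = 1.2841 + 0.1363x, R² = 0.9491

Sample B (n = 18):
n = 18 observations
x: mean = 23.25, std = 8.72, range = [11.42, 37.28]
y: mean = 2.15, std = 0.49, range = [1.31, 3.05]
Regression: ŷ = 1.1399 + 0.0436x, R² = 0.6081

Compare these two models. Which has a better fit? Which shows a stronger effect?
Model A has the better fit (R² = 0.9491 vs 0.6081). Model A shows the stronger effect (|β₁| = 0.1363 vs 0.0436).

Model Comparison:

Which explains more variance? (R²)
- Model A: R² = 0.9491 → 94.91% of variance in crop yield explained
- Model B: R² = 0.6081 → 60.81% of variance in crop yield explained
- 0.9491 > 0.6081 → Model A has the better fit

Which has the larger per-inch effect? (|β₁|)
- Model A: β₁ = 0.1363 → predicted crop yield rises 0.1363 tons/acre per additional inch of rainfall
- Model B: β₁ = 0.0436 → predicted crop yield rises 0.0436 tons/acre per additional inch of rainfall
- |0.1363| > |0.0436| → Model A shows the stronger marginal effect

Note: The two samples could reflect different populations, time periods, or measurement quality.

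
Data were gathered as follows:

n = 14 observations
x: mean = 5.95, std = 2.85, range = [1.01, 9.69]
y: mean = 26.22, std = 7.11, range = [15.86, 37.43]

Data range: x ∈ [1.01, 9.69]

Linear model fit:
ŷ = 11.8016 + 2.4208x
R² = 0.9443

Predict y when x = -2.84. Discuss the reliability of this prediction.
The equation gives ŷ = 4.9265; however x = -2.84 is 3.85 units below the observed range, so this extrapolated value should not be trusted.

Prediction calculation:
ŷ = 11.8016 + 2.4208 × (-2.84)
ŷ = 4.9265

Reliability:
- Data range: x ∈ [1.01, 9.69]
- Prediction point: x = -2.84 is 3.85 units below the observed range → this is EXTRAPOLATION, not interpolation

Why that matters here:
- Real relationships often flatten, saturate, or turn nonlinear at extremes
- R² describes fit only over the sampled x values; it says nothing about behaviour beyond them
- There are no observations near this x to validate the fitted line there

The R² = 0.9443 only validates the fit within [1.01, 9.69]; treat ŷ = 4.9265 with caution.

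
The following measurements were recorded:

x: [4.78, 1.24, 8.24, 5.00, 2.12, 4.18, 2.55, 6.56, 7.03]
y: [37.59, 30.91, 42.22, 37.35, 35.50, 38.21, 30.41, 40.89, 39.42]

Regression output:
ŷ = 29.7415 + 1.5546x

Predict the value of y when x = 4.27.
ŷ = 36.3796

x = 4.27 lies inside the observed range [1.24, 8.24], so the fitted equation applies directly:

ŷ = 29.7415 + 1.5546 × 4.27
ŷ = 29.7415 + 6.6381
ŷ = 36.3796

This is a point prediction; actual observations scatter around it by roughly the residual standard deviation.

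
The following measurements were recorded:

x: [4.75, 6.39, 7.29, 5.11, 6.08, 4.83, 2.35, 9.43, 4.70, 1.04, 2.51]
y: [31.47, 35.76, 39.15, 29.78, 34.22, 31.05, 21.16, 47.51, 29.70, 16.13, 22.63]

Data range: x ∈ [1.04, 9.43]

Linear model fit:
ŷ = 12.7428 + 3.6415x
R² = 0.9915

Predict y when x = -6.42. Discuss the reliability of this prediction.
ŷ = -10.6356, but this is extrapolation (below the data range [1.04, 9.43]) and may be unreliable.

Prediction calculation:
ŷ = 12.7428 + 3.6415 × (-6.42)
ŷ = -10.6356

Reliability:
- Data range: x ∈ [1.04, 9.43]
- Prediction point: x = -6.42 is 7.46 units below the observed range → this is EXTRAPOLATION, not interpolation

Why that matters here:
- There are no observations near this x to validate the fitted line there
- R² describes fit only over the sampled x values; it says nothing about behaviour beyond them
- The standard error of prediction grows with (x − x̄)², and x = -6.42 is far from x̄ = 4.95

Report the number if required, but flag clearly that it is an extrapolation.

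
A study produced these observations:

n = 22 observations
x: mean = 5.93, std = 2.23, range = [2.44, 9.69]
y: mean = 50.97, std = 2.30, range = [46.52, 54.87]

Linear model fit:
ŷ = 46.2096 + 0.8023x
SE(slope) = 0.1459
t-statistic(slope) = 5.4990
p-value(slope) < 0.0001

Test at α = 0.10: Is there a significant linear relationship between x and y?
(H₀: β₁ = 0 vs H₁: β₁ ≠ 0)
p-value < 0.0001 < α = 0.10, so we reject H₀. The relationship is significant.

Hypothesis test for the slope coefficient:

H₀: β₁ = 0 (no linear relationship)
H₁: β₁ ≠ 0 (linear relationship exists)

Test statistic: t = β̂₁ / SE(β̂₁) = 0.8023 / 0.1459 = 5.4990

With df = 20, the two-sided p-value for |t| = 5.4990 is <0.0001.

Decision rule: reject H₀ if p-value < α.
p-value < 0.0001 < α = 0.10 → reject H₀.

There is sufficient evidence at the 10% significance level to conclude that a linear relationship exists between x and y.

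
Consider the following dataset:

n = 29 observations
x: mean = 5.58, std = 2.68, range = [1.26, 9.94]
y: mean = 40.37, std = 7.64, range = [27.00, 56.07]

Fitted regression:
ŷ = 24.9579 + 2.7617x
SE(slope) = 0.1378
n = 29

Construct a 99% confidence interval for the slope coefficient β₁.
The 99% CI for β₁ is (2.3799, 3.1435)

Confidence interval for the slope:

The 99% CI for β₁ is: β̂₁ ± t*(α/2, n-2) × SE(β̂₁)

Step 1: Find critical t-value
- Confidence level = 0.99
- Degrees of freedom = n - 2 = 29 - 2 = 27
- t*(α/2, 27) = 2.7707

Step 2: Calculate margin of error
Margin = 2.7707 × 0.1378 = 0.3818

Step 3: Construct interval
CI = 2.7617 ± 0.3818
CI = (2.3799, 3.1435)

Interpretation: each one-unit increase in x is associated with a change in mean y of between 2.3799 and 3.1435, with 99% confidence.
The interval does not include 0, suggesting a significant linear relationship.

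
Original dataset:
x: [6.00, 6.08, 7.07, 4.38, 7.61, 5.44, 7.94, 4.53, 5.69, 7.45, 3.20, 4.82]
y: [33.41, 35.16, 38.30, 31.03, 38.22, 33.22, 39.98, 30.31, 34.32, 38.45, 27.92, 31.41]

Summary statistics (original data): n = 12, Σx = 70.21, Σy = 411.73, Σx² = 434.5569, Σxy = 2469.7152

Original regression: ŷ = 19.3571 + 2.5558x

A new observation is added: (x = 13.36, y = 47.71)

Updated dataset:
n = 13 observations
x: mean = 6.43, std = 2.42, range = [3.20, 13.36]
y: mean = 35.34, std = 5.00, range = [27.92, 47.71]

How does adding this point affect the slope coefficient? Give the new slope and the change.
Adding the point moves β₁ from 2.5558 to 2.0262, i.e. it decreases by 0.5296 (-20.7%).

x = 13.36 lies well outside the original x-range [3.20, 7.94] (x̄ ≈ 5.85), so this observation has high leverage and can move the slope substantially.

Step 1: Update the sums with the new point (n goes from 12 to 13)
Σx  = 70.21 + 13.36 = 83.57
Σy  = 411.73 + 47.71 = 459.44
Σx² = 434.5569 + 13.36² = 434.5569 + 178.4896 = 613.0465
Σxy = 2469.7152 + 13.36×47.71 = 2469.7152 + 637.4056 = 3107.1208

Step 2: Recompute the slope with b₁ = (nΣxy − ΣxΣy) / (nΣx² − (Σx)²)
Numerator   = 13×3107.1208 − 83.57×459.44 = 40392.5704 − 38395.4008 = 1997.1696
Denominator = 13×613.0465 − 83.57² = 7969.6045 − 6983.9449 = 985.6596
b₁(new) = 1997.1696 / 985.6596 = 2.0262

(Same formula on the original sums: (12×2469.7152 − 70.21×411.73) / (12×434.5569 − 70.21²) = 729.0191 / 285.2387 = 2.5558, matching the given fit.)

Step 3: Change in slope
Δβ₁ = 2.0262 − 2.5558 = -0.5296
Relative change = -0.5296 / 2.5558 × 100% = -20.7%
→ the slope decreases when the point is added.

A high-leverage point only changes the slope if it is off the original line; here y = 47.71 is below the original trend, so the slope decreases.
In practice: check such a point for data-entry or measurement error.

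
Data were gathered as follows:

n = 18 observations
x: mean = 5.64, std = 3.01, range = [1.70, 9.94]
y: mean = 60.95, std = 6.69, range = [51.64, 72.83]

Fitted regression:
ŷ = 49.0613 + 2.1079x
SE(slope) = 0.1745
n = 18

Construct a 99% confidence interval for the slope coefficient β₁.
The 99% CI for β₁ is (1.5982, 2.6176)

Confidence interval for the slope:

The 99% CI for β₁ is: β̂₁ ± t*(α/2, n-2) × SE(β̂₁)

Step 1: Find critical t-value
- Confidence level = 0.99
- Degrees of freedom = n - 2 = 18 - 2 = 16
- t*(α/2, 16) = 2.9208

Step 2: Calculate margin of error
Margin = 2.9208 × 0.1745 = 0.5097

Step 3: Construct interval
CI = 2.1079 ± 0.5097
CI = (1.5982, 2.6176)

Interpretation: We are 99% confident that the true slope β₁ lies between 1.5982 and 2.6176.
The interval does not include 0, suggesting a significant linear relationship.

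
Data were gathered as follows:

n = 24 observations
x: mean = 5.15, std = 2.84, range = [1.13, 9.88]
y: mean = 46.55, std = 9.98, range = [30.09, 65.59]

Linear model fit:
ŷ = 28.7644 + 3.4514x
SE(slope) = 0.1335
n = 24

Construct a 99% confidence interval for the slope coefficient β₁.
The 99% CI for β₁ is (3.0751, 3.8277)

Confidence interval for the slope:

The 99% CI for β₁ is: β̂₁ ± t*(α/2, n-2) × SE(β̂₁)

Step 1: Find critical t-value
- Confidence level = 0.99
- Degrees of freedom = n - 2 = 24 - 2 = 22
- t*(α/2, 22) = 2.8188

Step 2: Calculate margin of error
Margin = 2.8188 × 0.1335 = 0.3763

Step 3: Construct interval
CI = 3.4514 ± 0.3763
CI = (3.0751, 3.8277)

Interpretation: intervals built this way capture the true β₁ in 99% of repeated samples; here the plausible range for the per-unit effect of x on y is 3.0751 to 3.8277.
The interval does not include 0, suggesting a significant linear relationship.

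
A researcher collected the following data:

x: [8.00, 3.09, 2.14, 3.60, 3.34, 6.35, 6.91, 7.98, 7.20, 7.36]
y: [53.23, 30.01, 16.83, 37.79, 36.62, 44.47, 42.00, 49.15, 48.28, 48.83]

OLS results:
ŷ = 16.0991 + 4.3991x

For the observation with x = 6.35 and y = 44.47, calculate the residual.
Residual = 0.4366

The residual is the difference between the actual value and the predicted value:

Residual = y - ŷ

Step 1: Calculate predicted value
ŷ = 16.0991 + 4.3991 × 6.35
ŷ = 44.0334

Step 2: Calculate residual
Residual = 44.47 - 44.0334
Residual = 0.4366

Interpretation: the model underestimates the actual value by 0.4366 at this point (positive residual → observation lies above the fitted line).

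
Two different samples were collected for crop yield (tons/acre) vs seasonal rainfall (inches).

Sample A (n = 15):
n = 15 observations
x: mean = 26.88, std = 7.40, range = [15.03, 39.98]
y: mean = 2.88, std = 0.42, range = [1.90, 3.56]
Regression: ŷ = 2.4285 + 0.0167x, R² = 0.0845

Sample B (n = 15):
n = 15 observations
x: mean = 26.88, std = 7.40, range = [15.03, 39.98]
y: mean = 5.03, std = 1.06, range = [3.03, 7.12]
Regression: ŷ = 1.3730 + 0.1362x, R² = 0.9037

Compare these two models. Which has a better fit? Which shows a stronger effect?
Model B has the better fit (R² = 0.9037 vs 0.0845). Model B shows the stronger effect (|β₁| = 0.1362 vs 0.0167).

Model Comparison:

Goodness of fit (R²):
- Model A: R² = 0.0845 → 8.45% of variance in crop yield explained
- Model B: R² = 0.9037 → 90.37% of variance in crop yield explained
- 0.9037 > 0.0845 → Model B has the better fit

Strength of effect — compare |β₁|:
- Model A: β₁ = 0.0167 → predicted crop yield rises 0.0167 tons/acre per additional inch of rainfall
- Model B: β₁ = 0.1362 → predicted crop yield rises 0.1362 tons/acre per additional inch of rainfall
- |0.0167| < |0.1362| → Model B shows the stronger marginal effect

Note: A better fit (higher R²) doesn't necessarily mean a more important relationship.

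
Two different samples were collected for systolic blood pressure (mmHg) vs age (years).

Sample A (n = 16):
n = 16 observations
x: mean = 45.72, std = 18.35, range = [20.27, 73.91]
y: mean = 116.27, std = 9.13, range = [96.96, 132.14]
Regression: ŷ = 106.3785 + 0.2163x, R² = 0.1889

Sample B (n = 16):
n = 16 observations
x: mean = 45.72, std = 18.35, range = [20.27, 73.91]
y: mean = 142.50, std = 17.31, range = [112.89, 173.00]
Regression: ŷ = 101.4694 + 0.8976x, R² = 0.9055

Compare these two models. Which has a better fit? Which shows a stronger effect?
Model B has the better fit (R² = 0.9055 vs 0.1889). Model B shows the stronger effect (|β₁| = 0.8976 vs 0.2163).

Model Comparison:

Goodness of fit (R²):
- Model A: R² = 0.1889 → 18.89% of variance in blood pressure explained
- Model B: R² = 0.9055 → 90.55% of variance in blood pressure explained
- 0.9055 > 0.1889 → Model B has the better fit

Effect size (slope magnitude):
- Model A: β₁ = 0.2163 → predicted blood pressure rises 0.2163 mmHg per additional year of age
- Model B: β₁ = 0.8976 → predicted blood pressure rises 0.8976 mmHg per additional year of age
- |0.2163| < |0.8976| → Model B shows the stronger marginal effect

Note: R² measures how tightly points cluster around the line; β₁ measures how steep the line is — they answer different questions.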